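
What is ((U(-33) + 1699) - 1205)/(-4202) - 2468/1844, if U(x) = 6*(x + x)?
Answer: -1318906/968561 ≈ -1.3617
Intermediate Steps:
U(x) = 12*x (U(x) = 6*(2*x) = 12*x)
((U(-33) + 1699) - 1205)/(-4202) - 2468/1844 = ((12*(-33) + 1699) - 1205)/(-4202) - 2468/1844 = ((-396 + 1699) - 1205)*(-1/4202) - 2468*1/1844 = (1303 - 1205)*(-1/4202) - 617/461 = 98*(-1/4202) - 617/461 = -49/2101 - 617/461 = -1318906/968561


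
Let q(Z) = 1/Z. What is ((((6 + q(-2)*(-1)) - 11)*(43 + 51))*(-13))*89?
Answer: 489411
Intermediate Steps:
((((6 + q(-2)*(-1)) - 11)*(43 + 51))*(-13))*89 = ((((6 - 1/(-2)) - 11)*(43 + 51))*(-13))*89 = ((((6 - ½*(-1)) - 11)*94)*(-13))*89 = ((((6 + ½) - 11)*94)*(-13))*89 = (((13/2 - 11)*94)*(-13))*89 = (-9/2*94*(-13))*89 = -423*(-13)*89 = 5499*89 = 489411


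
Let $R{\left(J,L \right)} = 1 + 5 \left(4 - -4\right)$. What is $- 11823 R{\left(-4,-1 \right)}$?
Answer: $-484743$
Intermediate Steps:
$R{\left(J,L \right)} = 41$ ($R{\left(J,L \right)} = 1 + 5 \left(4 + 4\right) = 1 + 5 \cdot 8 = 1 + 40 = 41$)
$- 11823 R{\left(-4,-1 \right)} = \left(-11823\right) 41 = -484743$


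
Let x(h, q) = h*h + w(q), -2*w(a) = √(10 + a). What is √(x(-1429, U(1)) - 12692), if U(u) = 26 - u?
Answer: √(8117396 - 2*√35)/2 ≈ 1424.6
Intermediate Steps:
w(a) = -√(10 + a)/2
x(h, q) = h² - √(10 + q)/2 (x(h, q) = h*h - √(10 + q)/2 = h² - √(10 + q)/2)
√(x(-1429, U(1)) - 12692) = √(((-1429)² - √(10 + (26 - 1*1))/2) - 12692) = √((2042041 - √(10 + (26 - 1))/2) - 12692) = √((2042041 - √(10 + 25)/2) - 12692) = √((2042041 - √35/2) - 12692) = √(2029349 - √35/2)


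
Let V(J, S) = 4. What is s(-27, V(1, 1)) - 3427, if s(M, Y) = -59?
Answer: -3486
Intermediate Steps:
s(-27, V(1, 1)) - 3427 = -59 - 3427 = -3486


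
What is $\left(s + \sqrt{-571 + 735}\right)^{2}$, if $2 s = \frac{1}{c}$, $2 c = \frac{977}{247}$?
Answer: $\frac{156603765}{954529} + \frac{988 \sqrt{41}}{977} \approx 170.54$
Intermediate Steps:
$c = \frac{977}{494}$ ($c = \frac{977 \cdot \frac{1}{247}}{2} = \frac{1}{2} \cdot \frac{977}{247} = \frac{977}{494} \approx 1.9777$)
$s = \frac{247}{977}$ ($s = \frac{1}{2 \cdot \frac{977}{494}} = \frac{1}{2} \cdot \frac{494}{977} = \frac{247}{977} \approx 0.25281$)
$\left(s + \sqrt{-571 + 735}\right)^{2} = \left(\frac{247}{977} + \sqrt{-571 + 735}\right)^{2} = \left(\frac{247}{977} + \sqrt{164}\right)^{2} = \left(\frac{247}{977} + 2 \sqrt{41}\right)^{2}$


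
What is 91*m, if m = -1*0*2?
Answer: 0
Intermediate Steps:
m = 0 (m = 0*2 = 0)
91*m = 91*0 = 0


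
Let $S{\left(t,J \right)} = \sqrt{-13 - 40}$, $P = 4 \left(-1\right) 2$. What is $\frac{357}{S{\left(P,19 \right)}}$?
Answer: $- \frac{357 i \sqrt{53}}{53} \approx - 49.038 i$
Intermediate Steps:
$P = -8$ ($P = \left(-4\right) 2 = -8$)
$S{\left(t,J \right)} = i \sqrt{53}$ ($S{\left(t,J \right)} = \sqrt{-53} = i \sqrt{53}$)
$\frac{357}{S{\left(P,19 \right)}} = \frac{357}{i \sqrt{53}} = 357 \left(- \frac{i \sqrt{53}}{53}\right) = - \frac{357 i \sqrt{53}}{53}$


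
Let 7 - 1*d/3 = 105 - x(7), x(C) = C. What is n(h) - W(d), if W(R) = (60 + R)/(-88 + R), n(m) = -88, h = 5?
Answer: -31981/361 ≈ -88.590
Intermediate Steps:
d = -273 (d = 21 - 3*(105 - 1*7) = 21 - 3*(105 - 7) = 21 - 3*98 = 21 - 294 = -273)
W(R) = (60 + R)/(-88 + R)
n(h) - W(d) = -88 - (60 - 273)/(-88 - 273) = -88 - (-213)/(-361) = -88 - (-1)*(-213)/361 = -88 - 1*213/361 = -88 - 213/361 = -31981/361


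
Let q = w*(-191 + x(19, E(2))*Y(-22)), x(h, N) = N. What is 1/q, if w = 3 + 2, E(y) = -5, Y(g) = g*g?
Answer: -1/13055 ≈ -7.6599e-5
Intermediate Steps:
Y(g) = g**2
w = 5
q = -13055 (q = 5*(-191 - 5*(-22)**2) = 5*(-191 - 5*484) = 5*(-191 - 2420) = 5*(-2611) = -13055)
1/q = 1/(-13055) = -1/13055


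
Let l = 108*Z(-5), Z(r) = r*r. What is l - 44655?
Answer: -41955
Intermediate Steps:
Z(r) = r²
l = 2700 (l = 108*(-5)² = 108*25 = 2700)
l - 44655 = 2700 - 44655 = -41955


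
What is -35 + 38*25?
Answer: 915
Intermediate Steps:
-35 + 38*25 = -35 + 950 = 915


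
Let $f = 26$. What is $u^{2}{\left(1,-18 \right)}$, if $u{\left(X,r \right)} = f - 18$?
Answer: $64$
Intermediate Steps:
$u{\left(X,r \right)} = 8$ ($u{\left(X,r \right)} = 26 - 18 = 8$)
$u^{2}{\left(1,-18 \right)} = 8^{2} = 64$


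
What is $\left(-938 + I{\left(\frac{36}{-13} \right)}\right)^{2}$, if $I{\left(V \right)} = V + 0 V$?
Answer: $\frac{149572900}{169} \approx 8.8505 \cdot 10^{5}$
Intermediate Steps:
$I{\left(V \right)} = V$ ($I{\left(V \right)} = V + 0 = V$)
$\left(-938 + I{\left(\frac{36}{-13} \right)}\right)^{2} = \left(-938 + \frac{36}{-13}\right)^{2} = \left(-938 + 36 \left(- \frac{1}{13}\right)\right)^{2} = \left(-938 - \frac{36}{13}\right)^{2} = \left(- \frac{12230}{13}\right)^{2} = \frac{149572900}{169}$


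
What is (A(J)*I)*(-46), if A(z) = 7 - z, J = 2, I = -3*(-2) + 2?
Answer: -1840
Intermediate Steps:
I = 8 (I = 6 + 2 = 8)
(A(J)*I)*(-46) = ((7 - 1*2)*8)*(-46) = ((7 - 2)*8)*(-46) = (5*8)*(-46) = 40*(-46) = -1840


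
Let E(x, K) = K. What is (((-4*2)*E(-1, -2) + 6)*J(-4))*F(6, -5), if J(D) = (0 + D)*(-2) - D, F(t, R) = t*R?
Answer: -7920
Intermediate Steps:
F(t, R) = R*t
J(D) = -3*D (J(D) = D*(-2) - D = -2*D - D = -3*D)
(((-4*2)*E(-1, -2) + 6)*J(-4))*F(6, -5) = ((-4*2*(-2) + 6)*(-3*(-4)))*(-5*6) = ((-8*(-2) + 6)*12)*(-30) = ((16 + 6)*12)*(-30) = (22*12)*(-30) = 264*(-30) = -7920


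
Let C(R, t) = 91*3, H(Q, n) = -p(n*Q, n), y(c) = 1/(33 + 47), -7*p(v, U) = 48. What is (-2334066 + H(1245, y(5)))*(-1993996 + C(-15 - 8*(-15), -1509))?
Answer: 32574271775322/7 ≈ 4.6535e+12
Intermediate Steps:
p(v, U) = -48/7 (p(v, U) = -⅐*48 = -48/7)
y(c) = 1/80
H(Q, n) = 48/7 (H(Q, n) = -1*(-48/7) = 48/7)
C(R, t) = 273
(-2334066 + H(1245, y(5)))*(-1993996 + C(-15 - 8*(-15), -1509)) = (-2334066 + 48/7)*(-1993996 + 273) = -16338414/7*(-1993723) = 32574271775322/7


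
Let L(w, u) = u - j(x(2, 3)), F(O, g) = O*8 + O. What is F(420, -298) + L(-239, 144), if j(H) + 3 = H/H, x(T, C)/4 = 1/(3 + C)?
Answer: 3926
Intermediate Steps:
x(T, C) = 4/(3 + C)
j(H) = -2 (j(H) = -3 + H/H = -3 + 1 = -2)
F(O, g) = 9*O (F(O, g) = 8*O + O = 9*O)
L(w, u) = 2 + u (L(w, u) = u - 1*(-2) = u + 2 = 2 + u)
F(420, -298) + L(-239, 144) = 9*420 + (2 + 144) = 3780 + 146 = 3926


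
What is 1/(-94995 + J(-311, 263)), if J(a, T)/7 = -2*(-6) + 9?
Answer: -1/94848 ≈ -1.0543e-5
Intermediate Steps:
J(a, T) = 147 (J(a, T) = 7*(-2*(-6) + 9) = 7*(12 + 9) = 7*21 = 147)
1/(-94995 + J(-311, 263)) = 1/(-94995 + 147) = 1/(-94848) = -1/94848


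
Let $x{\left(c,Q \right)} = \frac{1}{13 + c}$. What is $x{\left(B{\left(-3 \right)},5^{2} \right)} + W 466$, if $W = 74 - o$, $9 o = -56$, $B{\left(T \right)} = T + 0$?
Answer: $\frac{3364529}{90} \approx 37384.0$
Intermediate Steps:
$B{\left(T \right)} = T$
$o = - \frac{56}{9}$ ($o = \frac{1}{9} \left(-56\right) = - \frac{56}{9} \approx -6.2222$)
$W = \frac{722}{9}$ ($W = 74 - - \frac{56}{9} = 74 + \frac{56}{9} = \frac{722}{9} \approx 80.222$)
$x{\left(B{\left(-3 \right)},5^{2} \right)} + W 466 = \frac{1}{13 - 3} + \frac{722}{9} \cdot 466 = \frac{1}{10} + \frac{336452}{9} = \frac{3364529}{90}$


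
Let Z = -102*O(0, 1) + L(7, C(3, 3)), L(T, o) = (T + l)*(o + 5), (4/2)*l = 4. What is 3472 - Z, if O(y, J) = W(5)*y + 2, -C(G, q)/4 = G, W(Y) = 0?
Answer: 3739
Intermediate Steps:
l = 2 (l = (½)*4 = 2)
C(G, q) = -4*G
L(T, o) = (2 + T)*(5 + o) (L(T, o) = (T + 2)*(o + 5) = (2 + T)*(5 + o))
O(y, J) = 2 (O(y, J) = 0*y + 2 = 0 + 2 = 2)
Z = -267 (Z = -102*2 + (10 + 2*(-4*3) + 5*7 + 7*(-4*3)) = -204 + (10 + 2*(-12) + 35 + 7*(-12)) = -204 + (10 - 24 + 35 - 84) = -204 - 63 = -267)
3472 - Z = 3472 - 1*(-267) = 3472 + 267 = 3739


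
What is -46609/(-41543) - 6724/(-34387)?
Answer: 1882078815/1428539141 ≈ 1.3175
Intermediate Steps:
-46609/(-41543) - 6724/(-34387) = -46609*(-1/41543) - 6724*(-1/34387) = 46609/41543 + 6724/34387 = 1882078815/1428539141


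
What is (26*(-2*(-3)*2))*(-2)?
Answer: -624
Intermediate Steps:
(26*(-2*(-3)*2))*(-2) = (26*(6*2))*(-2) = (26*12)*(-2) = 312*(-2) = -624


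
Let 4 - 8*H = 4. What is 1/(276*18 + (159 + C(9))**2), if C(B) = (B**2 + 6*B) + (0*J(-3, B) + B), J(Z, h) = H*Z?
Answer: 1/96777 ≈ 1.0333e-5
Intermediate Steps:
H = 0 (H = 1/2 - 1/8*4 = 1/2 - 1/2 = 0)
J(Z, h) = 0 (J(Z, h) = 0*Z = 0)
C(B) = B**2 + 7*B (C(B) = (B**2 + 6*B) + (0*0 + B) = (B**2 + 6*B) + (0 + B) = (B**2 + 6*B) + B = B**2 + 7*B)
1/(276*18 + (159 + C(9))**2) = 1/(276*18 + (159 + 9*(7 + 9))**2) = 1/(4968 + (159 + 9*16)**2) = 1/(4968 + (159 + 144)**2) = 1/(4968 + 303**2) = 1/(4968 + 91809) = 1/96777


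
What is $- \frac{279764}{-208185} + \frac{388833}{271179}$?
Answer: $\frac{17423924429}{6272822235} \approx 2.7777$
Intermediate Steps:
$- \frac{279764}{-208185} + \frac{388833}{271179} = \left(-279764\right) \left(- \frac{1}{208185}\right) + 388833 \cdot \frac{1}{271179} = \frac{279764}{208185} + \frac{129611}{90393} = \frac{17423924429}{6272822235}$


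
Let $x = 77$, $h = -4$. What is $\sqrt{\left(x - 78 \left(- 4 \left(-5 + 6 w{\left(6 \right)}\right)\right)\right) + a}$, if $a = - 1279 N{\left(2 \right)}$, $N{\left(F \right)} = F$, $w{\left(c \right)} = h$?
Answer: $3 i \sqrt{1281} \approx 107.37 i$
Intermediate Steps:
$w{\left(c \right)} = -4$
$a = -2558$ ($a = \left(-1279\right) 2 = -2558$)
$\sqrt{\left(x - 78 \left(- 4 \left(-5 + 6 w{\left(6 \right)}\right)\right)\right) + a} = \sqrt{\left(77 - 78 \left(- 4 \left(-5 + 6 \left(-4\right)\right)\right)\right) - 2558} = \sqrt{\left(77 - 78 \left(- 4 \left(-5 - 24\right)\right)\right) - 2558} = \sqrt{\left(77 - 78 \left(\left(-4\right) \left(-29\right)\right)\right) - 2558} = \sqrt{\left(77 - 9048\right) - 2558} = \sqrt{-8971 - 2558} = \sqrt{-11529} = 3 i \sqrt{1281}$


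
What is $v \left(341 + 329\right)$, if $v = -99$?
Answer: $-66330$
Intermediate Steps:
$v \left(341 + 329\right) = - 99 \left(341 + 329\right) = \left(-99\right) 670 = -66330$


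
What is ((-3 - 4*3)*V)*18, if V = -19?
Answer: 5130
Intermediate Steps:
((-3 - 4*3)*V)*18 = ((-3 - 4*3)*(-19))*18 = ((-3 - 12)*(-19))*18 = -15*(-19)*18 = 285*18 = 5130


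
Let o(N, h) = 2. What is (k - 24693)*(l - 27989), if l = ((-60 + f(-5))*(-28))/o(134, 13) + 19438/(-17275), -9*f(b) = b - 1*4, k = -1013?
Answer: 12062804320678/17275 ≈ 6.9828e+8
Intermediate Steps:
f(b) = 4/9 - b/9 (f(b) = -(b - 1*4)/9 = -(b - 4)/9 = -(-4 + b)/9 = 4/9 - b/9)
l = 14249712/17275 (l = ((-60 + (4/9 - ⅑*(-5)))*(-28))/2 + 19438/(-17275) = ((-60 + (4/9 + 5/9))*(-28))*(½) + 19438*(-1/17275) = ((-60 + 1)*(-28))*(½) - 19438/17275 = -59*(-28)*(½) - 19438/17275 = 1652*(½) - 19438/17275 = 826 - 19438/17275 = 14249712/17275 ≈ 824.88)
(k - 24693)*(l - 27989) = (-1013 - 24693)*(14249712/17275 - 27989) = -25706*(-469260263/17275) = 12062804320678/17275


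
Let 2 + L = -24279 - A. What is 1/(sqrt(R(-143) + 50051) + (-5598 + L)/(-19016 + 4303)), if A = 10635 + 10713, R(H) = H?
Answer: -753702851/10801078786523 + 432944738*sqrt(12477)/10801078786523 ≈ 0.0044076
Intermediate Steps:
A = 21348
L = -45629 (L = -2 + (-24279 - 1*21348) = -2 + (-24279 - 21348) = -2 - 45627 = -45629)
1/(sqrt(R(-143) + 50051) + (-5598 + L)/(-19016 + 4303)) = 1/(sqrt(-143 + 50051) + (-5598 - 45629)/(-19016 + 4303)) = 1/(sqrt(49908) - 51227/(-14713)) = 1/(2*sqrt(12477) - 51227*(-1/14713)) = 1/(2*sqrt(12477) + 51227/14713) = 1/(51227/14713 + 2*sqrt(12477))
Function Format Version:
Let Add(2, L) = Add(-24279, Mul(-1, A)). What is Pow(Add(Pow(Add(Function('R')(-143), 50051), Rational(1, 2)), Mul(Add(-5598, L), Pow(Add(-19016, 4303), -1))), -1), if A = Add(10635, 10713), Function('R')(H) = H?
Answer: Add(Rational(-753702851, 10801078786523), Mul(Rational(432944738, 10801078786523), Pow(12477, Rational(1, 2)))) ≈ 0.0044076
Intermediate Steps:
A = 21348
L = -45629 (L = Add(-2, Add(-24279, Mul(-1, 21348))) = Add(-2, Add(-24279, -21348)) = Add(-2, -45627) = -45629)
Pow(Add(Pow(Add(Function('R')(-143), 50051), Rational(1, 2)), Mul(Add(-5598, L), Pow(Add(-19016, 4303), -1))), -1) = Pow(Add(Pow(Add(-143, 50051), Rational(1, 2)), Mul(Add(-5598, -45629), Pow(Add(-19016, 4303), -1))), -1) = Pow(Add(Pow(49908, Rational(1, 2)), Mul(-51227, Pow(-14713, -1))), -1) = Pow(Add(Mul(2, Pow(12477, Rational(1, 2))), Mul(-51227, Rational(-1, 14713))), -1) = Pow(Add(Mul(2, Pow(12477, Rational(1, 2))), Rational(51227, 14713)), -1) = Pow(Add(Rational(51227, 14713), Mul(2, Pow(12477, Rational(1, 2)))), -1)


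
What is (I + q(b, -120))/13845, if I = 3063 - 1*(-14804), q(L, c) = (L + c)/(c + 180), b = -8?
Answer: 267973/207675 ≈ 1.2903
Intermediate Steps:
q(L, c) = (L + c)/(180 + c)
I = 17867 (I = 3063 + 14804 = 17867)
(I + q(b, -120))/13845 = (17867 + (-8 - 120)/(180 - 120))/13845 = (17867 - 128/60)*(1/13845) = (17867 + (1/60)*(-128))*(1/13845) = (17867 - 32/15)*(1/13845) = (267973/15)*(1/13845) = 267973/207675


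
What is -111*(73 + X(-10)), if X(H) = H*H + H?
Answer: -18093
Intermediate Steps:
X(H) = H + H² (X(H) = H² + H = H + H²)
-111*(73 + X(-10)) = -111*(73 - 10*(1 - 10)) = -111*(73 - 10*(-9)) = -111*(73 + 90) = -111*163 = -18093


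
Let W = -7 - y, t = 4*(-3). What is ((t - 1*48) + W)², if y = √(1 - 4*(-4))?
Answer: (67 + √17)² ≈ 5058.5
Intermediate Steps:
t = -12
y = √17 (y = √(1 + 16) = √17 ≈ 4.1231)
W = -7 - √17 ≈ -11.123
((t - 1*48) + W)² = ((-12 - 1*48) + (-7 - √17))² = ((-12 - 48) + (-7 - √17))² = (-60 + (-7 - √17))² = (-67 - √17)²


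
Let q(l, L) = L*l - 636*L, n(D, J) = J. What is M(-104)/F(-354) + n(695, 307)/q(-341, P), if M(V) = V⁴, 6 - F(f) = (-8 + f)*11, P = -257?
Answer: 7343465705375/250335733 ≈ 29334.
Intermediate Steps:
q(l, L) = -636*L + L*l
F(f) = 94 - 11*f (F(f) = 6 - (-8 + f)*11 = 6 - (-88 + 11*f) = 6 + (88 - 11*f) = 94 - 11*f)
M(-104)/F(-354) + n(695, 307)/q(-341, P) = (-104)⁴/(94 - 11*(-354)) + 307/((-257*(-636 - 341))) = 116985856/(94 + 3894) + 307/((-257*(-977))) = 116985856/3988 + 307/251089 = 116985856*(1/3988) + 307*(1/251089) = 29246464/997 + 307/251089 = 7343465705375/250335733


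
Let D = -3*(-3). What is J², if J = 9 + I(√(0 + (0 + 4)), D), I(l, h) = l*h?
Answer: 729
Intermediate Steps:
D = 9
I(l, h) = h*l
J = 27 (J = 9 + 9*√(0 + (0 + 4)) = 9 + 9*√(0 + 4) = 9 + 9*√4 = 9 + 9*2 = 9 + 18 = 27)
J² = 27² = 729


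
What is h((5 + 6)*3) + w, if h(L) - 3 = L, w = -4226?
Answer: -4190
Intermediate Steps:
h(L) = 3 + L
h((5 + 6)*3) + w = (3 + (5 + 6)*3) - 4226 = (3 + 11*3) - 4226 = (3 + 33) - 4226 = 36 - 4226 = -4190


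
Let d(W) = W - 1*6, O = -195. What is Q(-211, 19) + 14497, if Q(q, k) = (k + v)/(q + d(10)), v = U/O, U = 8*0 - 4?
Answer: 585167696/40365 ≈ 14497.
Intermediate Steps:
U = -4 (U = 0 - 4 = -4)
v = 4/195 (v = -4/(-195) = -4*(-1/195) = 4/195 ≈ 0.020513)
d(W) = -6 + W (d(W) = W - 6 = -6 + W)
Q(q, k) = (4/195 + k)/(4 + q) (Q(q, k) = (k + 4/195)/(q + (-6 + 10)) = (4/195 + k)/(q + 4) = (4/195 + k)/(4 + q))
Q(-211, 19) + 14497 = (4/195 + 19)/(4 - 211) + 14497 = (3709/195)/(-207) + 14497 = -1/207*3709/195 + 14497 = -3709/40365 + 14497 = 585167696/40365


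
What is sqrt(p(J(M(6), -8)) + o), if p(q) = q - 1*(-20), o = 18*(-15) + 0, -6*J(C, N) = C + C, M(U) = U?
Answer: 6*I*sqrt(7) ≈ 15.875*I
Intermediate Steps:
J(C, N) = -C/3 (J(C, N) = -(C + C)/6 = -C/3)
o = -270 (o = -270 + 0 = -270)
p(q) = 20 + q (p(q) = q + 20 = 20 + q)
sqrt(p(J(M(6), -8)) + o) = sqrt((20 - 1/3*6) - 270) = sqrt((20 - 2) - 270) = sqrt(18 - 270) = sqrt(-252) = 6*I*sqrt(7)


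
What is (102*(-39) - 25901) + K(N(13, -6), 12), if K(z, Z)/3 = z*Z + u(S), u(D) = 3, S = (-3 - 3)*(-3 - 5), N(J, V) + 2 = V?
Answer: -30158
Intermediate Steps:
N(J, V) = -2 + V
S = 48 (S = -6*(-8) = 48)
K(z, Z) = 9 + 3*Z*z (K(z, Z) = 3*(z*Z + 3) = 3*(Z*z + 3) = 3*(3 + Z*z) = 9 + 3*Z*z)
(102*(-39) - 25901) + K(N(13, -6), 12) = (102*(-39) - 25901) + (9 + 3*12*(-2 - 6)) = (-3978 - 25901) + (9 + 3*12*(-8)) = -29879 + (9 - 288) = -29879 - 279 = -30158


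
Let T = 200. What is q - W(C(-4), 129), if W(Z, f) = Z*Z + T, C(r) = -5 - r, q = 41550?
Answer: 41349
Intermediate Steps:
W(Z, f) = 200 + Z² (W(Z, f) = Z*Z + 200 = Z² + 200 = 200 + Z²)
q - W(C(-4), 129) = 41550 - (200 + (-5 - 1*(-4))²) = 41550 - (200 + (-5 + 4)²) = 41550 - (200 + (-1)²) = 41550 - (200 + 1) = 41550 - 1*201 = 41550 - 201 = 41349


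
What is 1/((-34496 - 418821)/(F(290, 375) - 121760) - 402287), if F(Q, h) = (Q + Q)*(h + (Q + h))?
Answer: -481440/193677506597 ≈ -2.4858e-6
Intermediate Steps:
F(Q, h) = 2*Q*(Q + 2*h) (F(Q, h) = (2*Q)*(Q + 2*h) = 2*Q*(Q + 2*h))
1/((-34496 - 418821)/(F(290, 375) - 121760) - 402287) = 1/((-34496 - 418821)/(2*290*(290 + 2*375) - 121760) - 402287) = 1/(-453317/(2*290*(290 + 750) - 121760) - 402287) = 1/(-453317/(2*290*1040 - 121760) - 402287) = 1/(-453317/(603200 - 121760) - 402287) = 1/(-453317/481440 - 402287) = 1/(-193677506597/481440) = -481440/193677506597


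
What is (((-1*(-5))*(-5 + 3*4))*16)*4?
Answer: 2240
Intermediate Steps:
(((-1*(-5))*(-5 + 3*4))*16)*4 = ((5*(-5 + 12))*16)*4 = ((5*7)*16)*4 = (35*16)*4 = 560*4 = 2240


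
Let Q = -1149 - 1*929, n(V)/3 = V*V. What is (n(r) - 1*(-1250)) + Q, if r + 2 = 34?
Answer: 2244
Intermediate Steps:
r = 32 (r = -2 + 34 = 32)
n(V) = 3*V² (n(V) = 3*(V*V) = 3*V²)
Q = -2078 (Q = -1149 - 929 = -2078)
(n(r) - 1*(-1250)) + Q = (3*32² - 1*(-1250)) - 2078 = (3*1024 + 1250) - 2078 = (3072 + 1250) - 2078 = 4322 - 2078 = 2244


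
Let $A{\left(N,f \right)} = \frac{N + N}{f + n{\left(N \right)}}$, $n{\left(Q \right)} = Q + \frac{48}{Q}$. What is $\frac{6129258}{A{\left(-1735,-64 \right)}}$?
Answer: $\frac{9565666337877}{3010225} \approx 3.1777 \cdot 10^{6}$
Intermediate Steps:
$A{\left(N,f \right)} = \frac{2 N}{N + f + \frac{48}{N}}$ ($A{\left(N,f \right)} = \frac{N + N}{f + \left(N + \frac{48}{N}\right)} = \frac{2 N}{N + f + \frac{48}{N}}$)
$\frac{6129258}{A{\left(-1735,-64 \right)}} = \frac{6129258}{2 \left(-1735\right)^{2} \frac{1}{48 + \left(-1735\right)^{2} - -111040}} = \frac{6129258}{2 \cdot 3010225 \frac{1}{48 + 3010225 + 111040}} = \frac{6129258}{2 \cdot 3010225 \cdot \frac{1}{3121313}} = \frac{6129258}{\frac{6020450}{3121313}} = 6129258 \cdot \frac{3121313}{6020450} = \frac{9565666337877}{3010225}$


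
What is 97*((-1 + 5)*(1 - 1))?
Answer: 0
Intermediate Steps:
97*((-1 + 5)*(1 - 1)) = 97*(4*0) = 97*0 = 0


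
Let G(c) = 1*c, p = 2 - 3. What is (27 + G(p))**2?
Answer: 676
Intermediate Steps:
p = -1
G(c) = c
(27 + G(p))**2 = (27 - 1)**2 = 26**2 = 676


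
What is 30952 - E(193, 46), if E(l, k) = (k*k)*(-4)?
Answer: 39416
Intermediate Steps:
E(l, k) = -4*k**2 (E(l, k) = k**2*(-4) = -4*k**2)
30952 - E(193, 46) = 30952 - (-4)*46**2 = 30952 - (-4)*2116 = 30952 - 1*(-8464) = 30952 + 8464 = 39416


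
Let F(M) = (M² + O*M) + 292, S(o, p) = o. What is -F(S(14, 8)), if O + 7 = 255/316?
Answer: -63405/158 ≈ -401.30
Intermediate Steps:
O = -1957/316 (O = -7 + 255/316 = -1957/316 ≈ -6.1930)
F(M) = 292 + M² - 1957*M/316 (F(M) = (M² - 1957*M/316) + 292 = 292 + M² - 1957*M/316)
-F(S(14, 8)) = -(292 + 14² - 1957/316*14) = -(292 + 196 - 13699/158) = -1*63405/158 = -63405/158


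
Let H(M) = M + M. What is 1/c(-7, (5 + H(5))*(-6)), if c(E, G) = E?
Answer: -1/7 ≈ -0.14286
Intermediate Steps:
H(M) = 2*M
1/c(-7, (5 + H(5))*(-6)) = 1/(-7) = -1/7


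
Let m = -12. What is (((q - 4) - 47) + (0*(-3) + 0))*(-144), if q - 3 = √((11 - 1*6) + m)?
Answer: 6912 - 144*I*√7 ≈ 6912.0 - 380.99*I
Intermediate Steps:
q = 3 + I*√7 (q = 3 + √((11 - 1*6) - 12) = 3 + √((11 - 6) - 12) = 3 + √(5 - 12) = 3 + √(-7) = 3 + I*√7 ≈ 3.0 + 2.6458*I)
(((q - 4) - 47) + (0*(-3) + 0))*(-144) = ((((3 + I*√7) - 4) - 47) + (0*(-3) + 0))*(-144) = (((-1 + I*√7) - 47) + (0 + 0))*(-144) = ((-48 + I*√7) + 0)*(-144) = (-48 + I*√7)*(-144) = 6912 - 144*I*√7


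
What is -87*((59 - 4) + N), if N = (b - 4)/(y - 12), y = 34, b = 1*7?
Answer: -105531/22 ≈ -4796.9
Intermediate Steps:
b = 7
N = 3/22 (N = (7 - 4)/(34 - 12) = 3/22 ≈ 0.13636)
-87*((59 - 4) + N) = -87*((59 - 4) + 3/22) = -87*(55 + 3/22) = -87*1213/22 = -105531/22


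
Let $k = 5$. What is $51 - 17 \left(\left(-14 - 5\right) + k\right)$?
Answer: $289$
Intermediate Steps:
$51 - 17 \left(\left(-14 - 5\right) + k\right) = 51 - 17 \left(\left(-14 - 5\right) + 5\right) = 51 - 17 \left(-19 + 5\right) = 51 - -238 = 51 + 238 = 289$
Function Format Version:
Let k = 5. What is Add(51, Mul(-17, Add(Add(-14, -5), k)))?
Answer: 289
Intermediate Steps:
Add(51, Mul(-17, Add(Add(-14, -5), k))) = Add(51, Mul(-17, Add(Add(-14, -5), 5))) = Add(51, Mul(-17, Add(-19, 5))) = Add(51, Mul(-17, -14)) = Add(51, 238) = 289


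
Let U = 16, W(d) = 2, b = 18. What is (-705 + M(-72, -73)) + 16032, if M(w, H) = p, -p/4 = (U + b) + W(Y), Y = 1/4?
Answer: 15183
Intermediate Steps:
Y = ¼ (Y = 1*(¼) = ¼ ≈ 0.25000)
p = -144 (p = -4*((16 + 18) + 2) = -4*(34 + 2) = -4*36 = -144)
M(w, H) = -144
(-705 + M(-72, -73)) + 16032 = (-705 - 144) + 16032 = -849 + 16032 = 15183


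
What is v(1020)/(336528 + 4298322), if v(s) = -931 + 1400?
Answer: 469/4634850 ≈ 0.00010119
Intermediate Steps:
v(s) = 469
v(1020)/(336528 + 4298322) = 469/(336528 + 4298322) = 469/4634850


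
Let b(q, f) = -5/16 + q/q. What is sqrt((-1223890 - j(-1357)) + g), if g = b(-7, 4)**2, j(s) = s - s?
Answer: I*sqrt(313315719)/16 ≈ 1106.3*I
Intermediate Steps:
j(s) = 0
b(q, f) = 11/16 (b(q, f) = -5*1/16 + 1 = -5/16 + 1 = 11/16)
g = 121/256 (g = (11/16)**2 = 121/256 ≈ 0.47266)
sqrt((-1223890 - j(-1357)) + g) = sqrt((-1223890 - 1*0) + 121/256) = sqrt((-1223890 + 0) + 121/256) = sqrt(-1223890 + 121/256) = sqrt(-313315719/256) = I*sqrt(313315719)/16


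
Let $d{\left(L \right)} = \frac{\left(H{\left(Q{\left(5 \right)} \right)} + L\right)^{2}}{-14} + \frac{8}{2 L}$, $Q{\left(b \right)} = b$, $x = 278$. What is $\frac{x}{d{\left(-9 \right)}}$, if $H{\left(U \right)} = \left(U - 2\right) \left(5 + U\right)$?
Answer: $- \frac{5004}{575} \approx -8.7026$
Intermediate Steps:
$H{\left(U \right)} = \left(-2 + U\right) \left(5 + U\right)$
$d{\left(L \right)} = \frac{4}{L} - \frac{\left(30 + L\right)^{2}}{14}$ ($d{\left(L \right)} = \frac{\left(\left(-10 + 5^{2} + 3 \cdot 5\right) + L\right)^{2}}{-14} + \frac{8}{2 L} = \left(\left(-10 + 25 + 15\right) + L\right)^{2} \left(- \frac{1}{14}\right) + 8 \frac{1}{2 L} = \left(30 + L\right)^{2} \left(- \frac{1}{14}\right) + \frac{4}{L} = - \frac{\left(30 + L\right)^{2}}{14} + \frac{4}{L} = \frac{4}{L} - \frac{\left(30 + L\right)^{2}}{14}$)
$\frac{x}{d{\left(-9 \right)}} = \frac{278}{\frac{4}{-9} - \frac{\left(30 - 9\right)^{2}}{14}} = \frac{278}{4 \left(- \frac{1}{9}\right) - \frac{21^{2}}{14}} = \frac{278}{- \frac{4}{9} - \frac{63}{2}} = \frac{278}{- \frac{575}{18}} = 278 \left(- \frac{18}{575}\right) = - \frac{5004}{575}$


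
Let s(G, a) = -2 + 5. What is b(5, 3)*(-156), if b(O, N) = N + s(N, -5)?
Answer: -936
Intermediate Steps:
s(G, a) = 3
b(O, N) = 3 + N (b(O, N) = N + 3 = 3 + N)
b(5, 3)*(-156) = (3 + 3)*(-156) = 6*(-156) = -936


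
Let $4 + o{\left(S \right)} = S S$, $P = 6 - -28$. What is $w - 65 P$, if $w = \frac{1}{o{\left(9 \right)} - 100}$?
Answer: $- \frac{50831}{23} \approx -2210.0$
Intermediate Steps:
$P = 34$ ($P = 6 + 28 = 34$)
$o{\left(S \right)} = -4 + S^{2}$ ($o{\left(S \right)} = -4 + S S = -4 + S^{2}$)
$w = - \frac{1}{23}$ ($w = \frac{1}{\left(-4 + 9^{2}\right) - 100} = \frac{1}{\left(-4 + 81\right) - 100} = \frac{1}{77 - 100} = \frac{1}{-23} = - \frac{1}{23} \approx -0.043478$)
$w - 65 P = - \frac{1}{23} - 2210 = - \frac{50831}{23}$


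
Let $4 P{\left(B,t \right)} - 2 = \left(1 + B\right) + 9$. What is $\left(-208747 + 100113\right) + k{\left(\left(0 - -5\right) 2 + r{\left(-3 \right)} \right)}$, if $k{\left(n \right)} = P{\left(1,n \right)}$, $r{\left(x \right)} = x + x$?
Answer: $- \frac{434523}{4} \approx -1.0863 \cdot 10^{5}$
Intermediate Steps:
$r{\left(x \right)} = 2 x$
$P{\left(B,t \right)} = 3 + \frac{B}{4}$ ($P{\left(B,t \right)} = \frac{1}{2} + \frac{\left(1 + B\right) + 9}{4} = \frac{1}{2} + \frac{10 + B}{4} = \frac{1}{2} + \left(\frac{5}{2} + \frac{B}{4}\right) = 3 + \frac{B}{4}$)
$k{\left(n \right)} = \frac{13}{4}$ ($k{\left(n \right)} = 3 + \frac{1}{4} \cdot 1 = 3 + \frac{1}{4} = \frac{13}{4}$)
$\left(-208747 + 100113\right) + k{\left(\left(0 - -5\right) 2 + r{\left(-3 \right)} \right)} = \left(-208747 + 100113\right) + \frac{13}{4} = -108634 + \frac{13}{4} = - \frac{434523}{4}$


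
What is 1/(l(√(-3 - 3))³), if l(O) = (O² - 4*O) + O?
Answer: √6/(108*(-9*I + 7*√6)) ≈ 0.001037 + 0.00054433*I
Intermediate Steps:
l(O) = O² - 3*O
1/(l(√(-3 - 3))³) = 1/((√(-3 - 3)*(-3 + √(-3 - 3)))³) = 1/((√(-6)*(-3 + √(-6)))³) = 1/(((I*√6)*(-3 + I*√6))³) = 1/((I*√6*(-3 + I*√6))³) = 1/(-6*I*√6*(-3 + I*√6)³) = I*√6/(36*(-3 + I*√6)³)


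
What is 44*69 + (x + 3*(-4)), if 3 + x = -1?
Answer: 3020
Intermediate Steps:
x = -4 (x = -3 - 1 = -4)
44*69 + (x + 3*(-4)) = 44*69 + (-4 + 3*(-4)) = 3036 + (-4 - 12) = 3036 - 16 = 3020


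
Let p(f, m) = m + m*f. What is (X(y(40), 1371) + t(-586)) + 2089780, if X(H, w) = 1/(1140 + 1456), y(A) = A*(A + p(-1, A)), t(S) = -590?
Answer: 5423537241/2596 ≈ 2.0892e+6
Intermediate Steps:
p(f, m) = m + f*m
y(A) = A² (y(A) = A*(A + A*(1 - 1)) = A*(A + A*0) = A*(A + 0) = A*A = A²)
X(H, w) = 1/2596
(X(y(40), 1371) + t(-586)) + 2089780 = (1/2596 - 590) + 2089780 = -1531639/2596 + 2089780 = 5423537241/2596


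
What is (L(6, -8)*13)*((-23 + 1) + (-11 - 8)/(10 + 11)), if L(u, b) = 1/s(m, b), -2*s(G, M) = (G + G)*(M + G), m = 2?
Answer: -6253/252 ≈ -24.813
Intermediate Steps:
s(G, M) = -G*(G + M) (s(G, M) = -(G + G)*(M + G)/2 = -2*G*(G + M)/2 = -G*(G + M))
L(u, b) = 1/(-4 - 2*b) (L(u, b) = 1/(-1*2*(2 + b)) = 1/(-4 - 2*b))
(L(6, -8)*13)*((-23 + 1) + (-11 - 8)/(10 + 11)) = (-1/(4 + 2*(-8))*13)*((-23 + 1) + (-11 - 8)/(10 + 11)) = (-1/(4 - 16)*13)*(-22 - 19/21) = (-1/(-12)*13)*(-22 - 19*1/21) = (-1*(-1/12)*13)*(-22 - 19/21) = ((1/12)*13)*(-481/21) = (13/12)*(-481/21) = -6253/252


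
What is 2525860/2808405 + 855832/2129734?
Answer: 778293278920/598115561427 ≈ 1.3012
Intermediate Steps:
2525860/2808405 + 855832/2129734 = 2525860*(1/2808405) + 855832*(1/2129734) = 505172/561681 + 427916/1064867 = 778293278920/598115561427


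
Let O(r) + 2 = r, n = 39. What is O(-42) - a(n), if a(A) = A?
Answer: -83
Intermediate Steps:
O(r) = -2 + r
O(-42) - a(n) = (-2 - 42) - 1*39 = -44 - 39 = -83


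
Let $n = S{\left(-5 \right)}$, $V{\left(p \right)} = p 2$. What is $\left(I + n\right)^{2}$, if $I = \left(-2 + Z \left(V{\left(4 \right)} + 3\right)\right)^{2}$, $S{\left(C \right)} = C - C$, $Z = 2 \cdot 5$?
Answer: $136048896$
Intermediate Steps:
$V{\left(p \right)} = 2 p$
$Z = 10$
$S{\left(C \right)} = 0$
$I = 11664$ ($I = \left(-2 + 10 \left(2 \cdot 4 + 3\right)\right)^{2} = \left(-2 + 10 \left(8 + 3\right)\right)^{2} = \left(-2 + 10 \cdot 11\right)^{2} = \left(-2 + 110\right)^{2} = 108^{2} = 11664$)
$n = 0$
$\left(I + n\right)^{2} = \left(11664 + 0\right)^{2} = 11664^{2} = 136048896$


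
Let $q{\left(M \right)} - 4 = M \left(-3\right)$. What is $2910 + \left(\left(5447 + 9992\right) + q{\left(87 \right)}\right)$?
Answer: $18092$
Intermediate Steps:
$q{\left(M \right)} = 4 - 3 M$ ($q{\left(M \right)} = 4 + M \left(-3\right) = 4 - 3 M$)
$2910 + \left(\left(5447 + 9992\right) + q{\left(87 \right)}\right) = 2910 + \left(\left(5447 + 9992\right) + \left(4 - 261\right)\right) = 2910 + \left(15439 + \left(4 - 261\right)\right) = 2910 + \left(15439 - 257\right) = 2910 + 15182 = 18092$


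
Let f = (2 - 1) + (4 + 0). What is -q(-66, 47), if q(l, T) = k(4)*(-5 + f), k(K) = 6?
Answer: 0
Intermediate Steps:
f = 5 (f = 1 + 4 = 5)
q(l, T) = 0 (q(l, T) = 6*(-5 + 5) = 6*0 = 0)
-q(-66, 47) = -1*0 = 0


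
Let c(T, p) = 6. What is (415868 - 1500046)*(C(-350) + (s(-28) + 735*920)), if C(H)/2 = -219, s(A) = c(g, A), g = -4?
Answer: -732652798704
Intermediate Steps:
s(A) = 6
C(H) = -438 (C(H) = 2*(-219) = -438)
(415868 - 1500046)*(C(-350) + (s(-28) + 735*920)) = (415868 - 1500046)*(-438 + (6 + 735*920)) = -1084178*(-438 + (6 + 676200)) = -1084178*(-438 + 676206) = -1084178*675768 = -732652798704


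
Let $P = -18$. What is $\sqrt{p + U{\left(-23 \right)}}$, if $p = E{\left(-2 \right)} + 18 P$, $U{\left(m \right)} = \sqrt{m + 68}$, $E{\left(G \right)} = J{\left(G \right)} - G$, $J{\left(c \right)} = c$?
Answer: $\sqrt{-324 + 3 \sqrt{5}} \approx 17.813 i$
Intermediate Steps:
$E{\left(G \right)} = 0$ ($E{\left(G \right)} = G - G = 0$)
$U{\left(m \right)} = \sqrt{68 + m}$
$p = -324$ ($p = 0 + 18 \left(-18\right) = 0 - 324 = -324$)
$\sqrt{p + U{\left(-23 \right)}} = \sqrt{-324 + \sqrt{68 - 23}} = \sqrt{-324 + \sqrt{45}} = \sqrt{-324 + 3 \sqrt{5}}$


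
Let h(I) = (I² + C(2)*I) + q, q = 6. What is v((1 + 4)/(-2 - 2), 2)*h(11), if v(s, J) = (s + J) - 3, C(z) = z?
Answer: -1341/4 ≈ -335.25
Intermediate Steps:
v(s, J) = -3 + J + s (v(s, J) = (J + s) - 3 = -3 + J + s)
h(I) = 6 + I² + 2*I (h(I) = (I² + 2*I) + 6 = 6 + I² + 2*I)
v((1 + 4)/(-2 - 2), 2)*h(11) = (-3 + 2 + (1 + 4)/(-2 - 2))*(6 + 11² + 2*11) = (-3 + 2 + 5/(-4))*(6 + 121 + 22) = (-3 + 2 + 5*(-¼))*149 = (-3 + 2 - 5/4)*149 = -9/4*149 = -1341/4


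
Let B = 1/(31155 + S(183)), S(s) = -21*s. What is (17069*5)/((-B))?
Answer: -2330942640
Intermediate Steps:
B = 1/27312 (B = 1/(31155 - 21*183) = 1/(31155 - 3843) = 1/27312 ≈ 3.6614e-5)
(17069*5)/((-B)) = (17069*5)/((-1*1/27312)) = 85345/(-1/27312) = 85345*(-27312) = -2330942640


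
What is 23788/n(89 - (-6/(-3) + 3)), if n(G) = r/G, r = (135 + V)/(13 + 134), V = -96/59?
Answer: 5776773072/2623 ≈ 2.2024e+6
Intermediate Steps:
V = -96/59 (V = -96*1/59 = -96/59 ≈ -1.6271)
r = 2623/2891 (r = (135 - 96/59)/(13 + 134) = (7869/59)/147 = (7869/59)*(1/147) = 2623/2891 ≈ 0.90730)
n(G) = 2623/(2891*G)
23788/n(89 - (-6/(-3) + 3)) = 23788/((2623/(2891*(89 - (-6/(-3) + 3))))) = 23788/((2623/(2891*(89 - (-6*(-⅓) + 3))))) = 23788/((2623/(2891*(89 - (2 + 3))))) = 23788/((2623/(2891*(89 - 1*5)))) = 23788/((2623/(2891*(89 - 5)))) = 23788/(((2623/2891)/84)) = 23788/(((2623/2891)*(1/84))) = 23788/(2623/242844) = 23788*(242844/2623) = 5776773072/2623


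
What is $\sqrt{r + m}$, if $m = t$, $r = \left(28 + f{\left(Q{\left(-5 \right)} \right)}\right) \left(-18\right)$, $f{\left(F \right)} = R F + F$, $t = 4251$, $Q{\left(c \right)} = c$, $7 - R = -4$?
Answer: $\sqrt{4827} \approx 69.477$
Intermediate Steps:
$R = 11$ ($R = 7 - -4 = 7 + 4 = 11$)
$f{\left(F \right)} = 12 F$ ($f{\left(F \right)} = 11 F + F = 12 F$)
$r = 576$ ($r = \left(28 + 12 \left(-5\right)\right) \left(-18\right) = \left(28 - 60\right) \left(-18\right) = \left(-32\right) \left(-18\right) = 576$)
$m = 4251$
$\sqrt{r + m} = \sqrt{576 + 4251} = \sqrt{4827}$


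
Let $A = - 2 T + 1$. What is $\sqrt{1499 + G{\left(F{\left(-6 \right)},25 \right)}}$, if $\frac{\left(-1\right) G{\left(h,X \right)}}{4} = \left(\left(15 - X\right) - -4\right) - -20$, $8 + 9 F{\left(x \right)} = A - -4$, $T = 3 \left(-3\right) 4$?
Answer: $\sqrt{1443} \approx 37.987$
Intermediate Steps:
$T = -36$ ($T = \left(-9\right) 4 = -36$)
$A = 73$ ($A = \left(-2\right) \left(-36\right) + 1 = 72 + 1 = 73$)
$F{\left(x \right)} = \frac{23}{3}$ ($F{\left(x \right)} = - \frac{8}{9} + \frac{73 - -4}{9} = - \frac{8}{9} + \frac{73 + 4}{9} = - \frac{8}{9} + \frac{1}{9} \cdot 77 = - \frac{8}{9} + \frac{77}{9} = \frac{23}{3}$)
$G{\left(h,X \right)} = -156 + 4 X$ ($G{\left(h,X \right)} = - 4 \left(\left(\left(15 - X\right) - -4\right) - -20\right) = - 4 \left(\left(\left(15 - X\right) + 4\right) + 20\right) = - 4 \left(\left(19 - X\right) + 20\right) = - 4 \left(39 - X\right) = -156 + 4 X$)
$\sqrt{1499 + G{\left(F{\left(-6 \right)},25 \right)}} = \sqrt{1499 + \left(-156 + 4 \cdot 25\right)} = \sqrt{1499 + \left(-156 + 100\right)} = \sqrt{1499 - 56} = \sqrt{1443}$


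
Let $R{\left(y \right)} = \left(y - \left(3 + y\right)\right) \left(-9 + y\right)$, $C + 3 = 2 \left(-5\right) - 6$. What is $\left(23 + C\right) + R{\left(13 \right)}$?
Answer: $-8$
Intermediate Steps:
$C = -19$ ($C = -3 + \left(2 \left(-5\right) - 6\right) = -3 - 16 = -19$)
$R{\left(y \right)} = 27 - 3 y$ ($R{\left(y \right)} = - 3 \left(-9 + y\right) = 27 - 3 y$)
$\left(23 + C\right) + R{\left(13 \right)} = \left(23 - 19\right) + \left(27 - 39\right) = 4 + \left(27 - 39\right) = 4 - 12 = -8$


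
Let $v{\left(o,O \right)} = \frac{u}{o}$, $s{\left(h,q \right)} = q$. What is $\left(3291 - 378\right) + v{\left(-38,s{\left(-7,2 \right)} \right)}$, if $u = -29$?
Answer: $\frac{110723}{38} \approx 2913.8$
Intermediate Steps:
$v{\left(o,O \right)} = - \frac{29}{o}$
$\left(3291 - 378\right) + v{\left(-38,s{\left(-7,2 \right)} \right)} = \left(3291 - 378\right) - \frac{29}{-38} = 2913 - - \frac{29}{38} = 2913 + \frac{29}{38} = \frac{110723}{38}$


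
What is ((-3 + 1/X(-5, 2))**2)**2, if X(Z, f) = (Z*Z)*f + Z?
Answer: 322417936/4100625 ≈ 78.627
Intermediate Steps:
X(Z, f) = Z + f*Z**2 (X(Z, f) = Z**2*f + Z = f*Z**2 + Z = Z + f*Z**2)
((-3 + 1/X(-5, 2))**2)**2 = ((-3 + 1/(-5*(1 - 5*2)))**2)**2 = ((-3 + 1/(-5*(1 - 10)))**2)**2 = ((-3 + 1/(-5*(-9)))**2)**2 = ((-3 + 1/45)**2)**2 = ((-134/45)**2)**2 = (17956/2025)**2 = 322417936/4100625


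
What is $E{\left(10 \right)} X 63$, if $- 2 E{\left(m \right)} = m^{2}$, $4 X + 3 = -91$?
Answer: $74025$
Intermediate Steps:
$X = - \frac{47}{2}$ ($X = - \frac{3}{4} + \frac{1}{4} \left(-91\right) = - \frac{3}{4} - \frac{91}{4} = - \frac{47}{2} \approx -23.5$)
$E{\left(m \right)} = - \frac{m^{2}}{2}$
$E{\left(10 \right)} X 63 = - \frac{10^{2}}{2} \left(- \frac{47}{2}\right) 63 = \left(- \frac{1}{2}\right) 100 \left(- \frac{47}{2}\right) 63 = \left(-50\right) \left(- \frac{47}{2}\right) 63 = 1175 \cdot 63 = 74025$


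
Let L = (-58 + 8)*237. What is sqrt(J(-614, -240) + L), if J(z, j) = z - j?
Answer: 8*I*sqrt(191) ≈ 110.56*I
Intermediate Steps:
L = -11850 (L = -50*237 = -11850)
sqrt(J(-614, -240) + L) = sqrt((-614 - 1*(-240)) - 11850) = sqrt((-614 + 240) - 11850) = sqrt(-374 - 11850) = sqrt(-12224) = 8*I*sqrt(191)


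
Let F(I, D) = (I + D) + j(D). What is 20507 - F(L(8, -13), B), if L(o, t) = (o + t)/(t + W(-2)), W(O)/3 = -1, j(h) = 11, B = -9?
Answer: 328075/16 ≈ 20505.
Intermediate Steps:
W(O) = -3 (W(O) = 3*(-1) = -3)
L(o, t) = (o + t)/(-3 + t) (L(o, t) = (o + t)/(t - 3) = (o + t)/(-3 + t))
F(I, D) = 11 + D + I (F(I, D) = (I + D) + 11 = (D + I) + 11 = 11 + D + I)
20507 - F(L(8, -13), B) = 20507 - (11 - 9 + (8 - 13)/(-3 - 13)) = 20507 - (11 - 9 - 5/(-16)) = 20507 - (11 - 9 - 1/16*(-5)) = 20507 - (11 - 9 + 5/16) = 20507 - 1*37/16 = 20507 - 37/16 = 328075/16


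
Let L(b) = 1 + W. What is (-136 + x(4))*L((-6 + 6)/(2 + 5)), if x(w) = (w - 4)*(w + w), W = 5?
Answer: -816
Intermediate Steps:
x(w) = 2*w*(-4 + w) (x(w) = (-4 + w)*(2*w) = 2*w*(-4 + w))
L(b) = 6 (L(b) = 1 + 5 = 6)
(-136 + x(4))*L((-6 + 6)/(2 + 5)) = (-136 + 2*4*(-4 + 4))*6 = (-136 + 2*4*0)*6 = (-136 + 0)*6 = -136*6 = -816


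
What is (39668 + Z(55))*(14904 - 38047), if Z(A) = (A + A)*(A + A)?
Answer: -1198066824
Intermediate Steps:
Z(A) = 4*A² (Z(A) = (2*A)*(2*A) = 4*A²)
(39668 + Z(55))*(14904 - 38047) = (39668 + 4*55²)*(14904 - 38047) = (39668 + 4*3025)*(-23143) = (39668 + 12100)*(-23143) = 51768*(-23143) = -1198066824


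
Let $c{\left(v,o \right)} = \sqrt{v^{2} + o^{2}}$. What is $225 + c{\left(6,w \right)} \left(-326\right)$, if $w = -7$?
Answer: $225 - 326 \sqrt{85} \approx -2780.6$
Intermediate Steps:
$c{\left(v,o \right)} = \sqrt{o^{2} + v^{2}}$
$225 + c{\left(6,w \right)} \left(-326\right) = 225 + \sqrt{\left(-7\right)^{2} + 6^{2}} \left(-326\right) = 225 + \sqrt{49 + 36} \left(-326\right) = 225 + \sqrt{85} \left(-326\right) = 225 - 326 \sqrt{85}$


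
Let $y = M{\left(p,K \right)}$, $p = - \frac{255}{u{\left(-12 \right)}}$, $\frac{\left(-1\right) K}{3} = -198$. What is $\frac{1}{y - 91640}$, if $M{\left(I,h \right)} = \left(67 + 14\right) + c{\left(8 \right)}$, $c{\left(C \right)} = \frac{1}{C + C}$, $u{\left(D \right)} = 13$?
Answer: $- \frac{16}{1464943} \approx -1.0922 \cdot 10^{-5}$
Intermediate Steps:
$K = 594$ ($K = \left(-3\right) \left(-198\right) = 594$)
$c{\left(C \right)} = \frac{1}{2 C}$
$p = - \frac{255}{13} \approx -19.615$
$M{\left(I,h \right)} = \frac{1297}{16}$ ($M{\left(I,h \right)} = \left(67 + 14\right) + \frac{1}{2 \cdot 8} = 81 + \frac{1}{2} \cdot \frac{1}{8} = 81 + \frac{1}{16} = \frac{1297}{16}$)
$y = \frac{1297}{16} \approx 81.063$
$\frac{1}{y - 91640} = \frac{1}{\frac{1297}{16} - 91640} = \frac{1}{- \frac{1464943}{16}} = - \frac{16}{1464943}$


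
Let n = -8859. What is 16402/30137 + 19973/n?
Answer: -456620983/266983683 ≈ -1.7103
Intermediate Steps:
16402/30137 + 19973/n = 16402/30137 + 19973/(-8859) = 16402*(1/30137) + 19973*(-1/8859) = 16402/30137 - 19973/8859 = -456620983/266983683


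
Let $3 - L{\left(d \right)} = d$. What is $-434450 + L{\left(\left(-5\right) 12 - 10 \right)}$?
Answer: $-434377$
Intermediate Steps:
$L{\left(d \right)} = 3 - d$
$-434450 + L{\left(\left(-5\right) 12 - 10 \right)} = -434450 + \left(3 - \left(\left(-5\right) 12 - 10\right)\right) = -434450 + \left(3 - \left(-60 - 10\right)\right) = -434450 + \left(3 - -70\right) = -434450 + \left(3 + 70\right) = -434450 + 73 = -434377$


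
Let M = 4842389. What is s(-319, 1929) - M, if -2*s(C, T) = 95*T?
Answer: -9868033/2 ≈ -4.9340e+6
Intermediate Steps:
s(C, T) = -95*T/2
s(-319, 1929) - M = -95/2*1929 - 1*4842389 = -183255/2 - 4842389 = -9868033/2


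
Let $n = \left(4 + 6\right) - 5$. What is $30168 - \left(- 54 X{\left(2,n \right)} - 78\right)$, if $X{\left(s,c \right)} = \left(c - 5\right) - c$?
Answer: $29976$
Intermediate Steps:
$n = 5$ ($n = 10 - 5 = 5$)
$X{\left(s,c \right)} = -5$ ($X{\left(s,c \right)} = \left(-5 + c\right) - c = -5$)
$30168 - \left(- 54 X{\left(2,n \right)} - 78\right) = 30168 - \left(\left(-54\right) \left(-5\right) - 78\right) = 30168 - \left(270 - 78\right) = 30168 - 192 = 29976$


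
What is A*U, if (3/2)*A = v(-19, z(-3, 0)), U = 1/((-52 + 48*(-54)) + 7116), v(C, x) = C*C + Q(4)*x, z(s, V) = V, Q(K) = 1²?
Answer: 361/6708 ≈ 0.053816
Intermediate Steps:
Q(K) = 1
v(C, x) = x + C² (v(C, x) = C*C + 1*x = C² + x = x + C²)
U = 1/4472 (U = 1/((-52 - 2592) + 7116) = 1/(-2644 + 7116) = 1/4472 ≈ 0.00022361)
A = 722/3 (A = 2*(0 + (-19)²)/3 = 2*(0 + 361)/3 = (⅔)*361 = 722/3 ≈ 240.67)
A*U = (722/3)*(1/4472) = 361/6708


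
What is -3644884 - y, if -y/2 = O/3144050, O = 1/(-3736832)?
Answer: -21411482239270323201/5874393324800 ≈ -3.6449e+6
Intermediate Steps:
O = -1/3736832 ≈ -2.6761e-7
y = 1/5874393324800 (y = -(-1)/(1868416*3144050) = -2*(-1/11748786649600) = 1/5874393324800 ≈ 1.7023e-13)
-3644884 - y = -3644884 - 1*1/5874393324800 = -3644884 - 1/5874393324800 = -21411482239270323201/5874393324800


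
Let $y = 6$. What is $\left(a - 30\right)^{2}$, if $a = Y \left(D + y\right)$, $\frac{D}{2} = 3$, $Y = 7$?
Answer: $2916$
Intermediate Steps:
$D = 6$ ($D = 2 \cdot 3 = 6$)
$a = 84$ ($a = 7 \left(6 + 6\right) = 7 \cdot 12 = 84$)
$\left(a - 30\right)^{2} = \left(84 - 30\right)^{2} = 54^{2} = 2916$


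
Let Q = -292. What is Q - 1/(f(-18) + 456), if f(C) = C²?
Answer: -227761/780 ≈ -292.00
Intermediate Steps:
Q - 1/(f(-18) + 456) = -292 - 1/((-18)² + 456) = -292 - 1/(324 + 456) = -292 - 1/780 = -227761/780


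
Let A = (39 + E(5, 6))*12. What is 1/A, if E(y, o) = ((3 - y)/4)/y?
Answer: 5/2334 ≈ 0.0021422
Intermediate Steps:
E(y, o) = (3/4 - y/4)/y (E(y, o) = ((3 - y)*(1/4))/y = (3/4 - y/4)/y)
A = 2334/5 (A = (39 + (1/4)*(3 - 1*5)/5)*12 = (39 + (1/4)*(1/5)*(3 - 5))*12 = (39 + (1/4)*(1/5)*(-2))*12 = (39 - 1/10)*12 = (389/10)*12 = 2334/5 ≈ 466.80)
1/A = 1/(2334/5) = 5/2334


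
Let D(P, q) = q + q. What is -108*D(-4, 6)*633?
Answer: -820368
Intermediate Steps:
D(P, q) = 2*q
-108*D(-4, 6)*633 = -216*6*633 = -108*12*633 = -1296*633 = -820368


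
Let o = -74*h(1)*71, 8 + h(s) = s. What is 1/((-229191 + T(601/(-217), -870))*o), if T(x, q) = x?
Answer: -31/261307942192 ≈ -1.1863e-10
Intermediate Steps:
h(s) = -8 + s
o = 36778 (o = -74*(-8 + 1)*71 = -74*(-7)*71 = 518*71 = 36778)
1/((-229191 + T(601/(-217), -870))*o) = 1/(-229191 + 601/(-217)*36778) = (1/36778)/(-229191 + 601*(-1/217)) = (1/36778)/(-229191 - 601/217) = (1/36778)/(-49735048/217) = -217/49735048*1/36778 = -31/261307942192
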